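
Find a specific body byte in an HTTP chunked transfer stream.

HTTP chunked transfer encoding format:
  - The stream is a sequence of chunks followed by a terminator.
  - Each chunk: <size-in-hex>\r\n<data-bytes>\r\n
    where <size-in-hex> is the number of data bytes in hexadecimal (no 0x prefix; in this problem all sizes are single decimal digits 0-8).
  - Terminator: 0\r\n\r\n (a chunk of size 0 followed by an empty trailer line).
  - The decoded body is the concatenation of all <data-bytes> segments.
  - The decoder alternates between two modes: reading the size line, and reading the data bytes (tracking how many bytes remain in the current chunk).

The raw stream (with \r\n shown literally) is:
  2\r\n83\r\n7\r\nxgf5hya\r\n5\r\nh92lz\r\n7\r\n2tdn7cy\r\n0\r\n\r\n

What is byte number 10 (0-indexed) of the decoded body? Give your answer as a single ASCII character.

Answer: 9

Derivation:
Chunk 1: stream[0..1]='2' size=0x2=2, data at stream[3..5]='83' -> body[0..2], body so far='83'
Chunk 2: stream[7..8]='7' size=0x7=7, data at stream[10..17]='xgf5hya' -> body[2..9], body so far='83xgf5hya'
Chunk 3: stream[19..20]='5' size=0x5=5, data at stream[22..27]='h92lz' -> body[9..14], body so far='83xgf5hyah92lz'
Chunk 4: stream[29..30]='7' size=0x7=7, data at stream[32..39]='2tdn7cy' -> body[14..21], body so far='83xgf5hyah92lz2tdn7cy'
Chunk 5: stream[41..42]='0' size=0 (terminator). Final body='83xgf5hyah92lz2tdn7cy' (21 bytes)
Body byte 10 = '9'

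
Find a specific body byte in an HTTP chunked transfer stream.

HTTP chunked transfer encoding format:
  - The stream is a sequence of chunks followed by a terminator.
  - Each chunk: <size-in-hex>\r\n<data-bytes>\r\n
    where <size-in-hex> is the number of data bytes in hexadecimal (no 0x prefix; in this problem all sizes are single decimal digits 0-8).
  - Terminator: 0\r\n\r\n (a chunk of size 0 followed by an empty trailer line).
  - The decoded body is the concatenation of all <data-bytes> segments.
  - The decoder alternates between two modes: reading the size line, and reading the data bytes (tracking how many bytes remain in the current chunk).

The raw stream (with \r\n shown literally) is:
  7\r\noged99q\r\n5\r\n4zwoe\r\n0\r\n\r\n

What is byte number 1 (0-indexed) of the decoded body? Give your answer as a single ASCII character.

Answer: g

Derivation:
Chunk 1: stream[0..1]='7' size=0x7=7, data at stream[3..10]='oged99q' -> body[0..7], body so far='oged99q'
Chunk 2: stream[12..13]='5' size=0x5=5, data at stream[15..20]='4zwoe' -> body[7..12], body so far='oged99q4zwoe'
Chunk 3: stream[22..23]='0' size=0 (terminator). Final body='oged99q4zwoe' (12 bytes)
Body byte 1 = 'g'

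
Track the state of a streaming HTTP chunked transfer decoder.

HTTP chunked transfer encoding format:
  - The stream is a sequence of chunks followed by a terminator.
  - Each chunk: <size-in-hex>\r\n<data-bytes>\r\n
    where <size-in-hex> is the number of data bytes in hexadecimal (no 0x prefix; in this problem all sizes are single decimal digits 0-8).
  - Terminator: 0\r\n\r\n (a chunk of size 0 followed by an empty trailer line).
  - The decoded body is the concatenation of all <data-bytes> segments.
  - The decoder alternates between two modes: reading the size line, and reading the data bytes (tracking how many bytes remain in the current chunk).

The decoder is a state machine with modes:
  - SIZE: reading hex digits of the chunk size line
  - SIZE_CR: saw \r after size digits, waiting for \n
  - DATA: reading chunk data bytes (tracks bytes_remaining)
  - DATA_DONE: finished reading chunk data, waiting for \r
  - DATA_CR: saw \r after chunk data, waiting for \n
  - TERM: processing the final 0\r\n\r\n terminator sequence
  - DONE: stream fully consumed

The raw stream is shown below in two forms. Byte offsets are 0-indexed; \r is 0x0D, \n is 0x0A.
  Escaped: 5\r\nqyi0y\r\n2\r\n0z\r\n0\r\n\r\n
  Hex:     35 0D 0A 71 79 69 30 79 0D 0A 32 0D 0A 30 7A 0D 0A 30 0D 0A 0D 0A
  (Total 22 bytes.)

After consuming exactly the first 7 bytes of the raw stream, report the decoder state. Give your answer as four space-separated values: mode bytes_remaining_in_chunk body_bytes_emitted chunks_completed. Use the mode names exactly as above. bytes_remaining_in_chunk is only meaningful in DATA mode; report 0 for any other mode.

Answer: DATA 1 4 0

Derivation:
Byte 0 = '5': mode=SIZE remaining=0 emitted=0 chunks_done=0
Byte 1 = 0x0D: mode=SIZE_CR remaining=0 emitted=0 chunks_done=0
Byte 2 = 0x0A: mode=DATA remaining=5 emitted=0 chunks_done=0
Byte 3 = 'q': mode=DATA remaining=4 emitted=1 chunks_done=0
Byte 4 = 'y': mode=DATA remaining=3 emitted=2 chunks_done=0
Byte 5 = 'i': mode=DATA remaining=2 emitted=3 chunks_done=0
Byte 6 = '0': mode=DATA remaining=1 emitted=4 chunks_done=0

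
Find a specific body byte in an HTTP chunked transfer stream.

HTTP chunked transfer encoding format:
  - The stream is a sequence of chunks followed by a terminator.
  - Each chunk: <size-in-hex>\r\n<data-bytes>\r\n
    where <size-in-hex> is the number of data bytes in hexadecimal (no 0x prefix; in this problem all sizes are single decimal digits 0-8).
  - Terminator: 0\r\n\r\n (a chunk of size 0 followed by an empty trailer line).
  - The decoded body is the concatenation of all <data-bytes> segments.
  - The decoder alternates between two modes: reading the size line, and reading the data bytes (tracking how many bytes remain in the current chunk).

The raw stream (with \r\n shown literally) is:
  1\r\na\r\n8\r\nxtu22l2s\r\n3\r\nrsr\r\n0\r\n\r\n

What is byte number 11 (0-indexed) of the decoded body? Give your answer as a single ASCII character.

Chunk 1: stream[0..1]='1' size=0x1=1, data at stream[3..4]='a' -> body[0..1], body so far='a'
Chunk 2: stream[6..7]='8' size=0x8=8, data at stream[9..17]='xtu22l2s' -> body[1..9], body so far='axtu22l2s'
Chunk 3: stream[19..20]='3' size=0x3=3, data at stream[22..25]='rsr' -> body[9..12], body so far='axtu22l2srsr'
Chunk 4: stream[27..28]='0' size=0 (terminator). Final body='axtu22l2srsr' (12 bytes)
Body byte 11 = 'r'

Answer: r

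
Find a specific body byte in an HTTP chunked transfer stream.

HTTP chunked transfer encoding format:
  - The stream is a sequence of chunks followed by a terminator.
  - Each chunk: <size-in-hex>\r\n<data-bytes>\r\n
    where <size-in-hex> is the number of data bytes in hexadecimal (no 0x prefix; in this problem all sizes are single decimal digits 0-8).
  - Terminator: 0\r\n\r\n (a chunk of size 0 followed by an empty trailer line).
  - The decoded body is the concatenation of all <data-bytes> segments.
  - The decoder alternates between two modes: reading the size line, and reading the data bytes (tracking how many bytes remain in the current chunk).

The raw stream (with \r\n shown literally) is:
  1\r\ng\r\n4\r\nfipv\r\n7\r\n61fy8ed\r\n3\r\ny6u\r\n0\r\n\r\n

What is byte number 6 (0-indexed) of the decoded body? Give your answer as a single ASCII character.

Chunk 1: stream[0..1]='1' size=0x1=1, data at stream[3..4]='g' -> body[0..1], body so far='g'
Chunk 2: stream[6..7]='4' size=0x4=4, data at stream[9..13]='fipv' -> body[1..5], body so far='gfipv'
Chunk 3: stream[15..16]='7' size=0x7=7, data at stream[18..25]='61fy8ed' -> body[5..12], body so far='gfipv61fy8ed'
Chunk 4: stream[27..28]='3' size=0x3=3, data at stream[30..33]='y6u' -> body[12..15], body so far='gfipv61fy8edy6u'
Chunk 5: stream[35..36]='0' size=0 (terminator). Final body='gfipv61fy8edy6u' (15 bytes)
Body byte 6 = '1'

Answer: 1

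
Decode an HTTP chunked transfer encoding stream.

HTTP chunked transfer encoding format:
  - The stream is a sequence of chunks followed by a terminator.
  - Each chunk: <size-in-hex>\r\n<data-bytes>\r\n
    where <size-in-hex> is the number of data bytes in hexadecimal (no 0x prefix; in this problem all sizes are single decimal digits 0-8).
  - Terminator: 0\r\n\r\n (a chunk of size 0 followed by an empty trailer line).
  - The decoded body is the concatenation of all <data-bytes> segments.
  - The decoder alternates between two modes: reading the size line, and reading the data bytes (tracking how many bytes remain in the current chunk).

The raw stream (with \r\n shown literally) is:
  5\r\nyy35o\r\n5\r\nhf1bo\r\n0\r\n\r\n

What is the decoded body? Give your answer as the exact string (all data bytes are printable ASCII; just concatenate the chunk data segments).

Chunk 1: stream[0..1]='5' size=0x5=5, data at stream[3..8]='yy35o' -> body[0..5], body so far='yy35o'
Chunk 2: stream[10..11]='5' size=0x5=5, data at stream[13..18]='hf1bo' -> body[5..10], body so far='yy35ohf1bo'
Chunk 3: stream[20..21]='0' size=0 (terminator). Final body='yy35ohf1bo' (10 bytes)

Answer: yy35ohf1bo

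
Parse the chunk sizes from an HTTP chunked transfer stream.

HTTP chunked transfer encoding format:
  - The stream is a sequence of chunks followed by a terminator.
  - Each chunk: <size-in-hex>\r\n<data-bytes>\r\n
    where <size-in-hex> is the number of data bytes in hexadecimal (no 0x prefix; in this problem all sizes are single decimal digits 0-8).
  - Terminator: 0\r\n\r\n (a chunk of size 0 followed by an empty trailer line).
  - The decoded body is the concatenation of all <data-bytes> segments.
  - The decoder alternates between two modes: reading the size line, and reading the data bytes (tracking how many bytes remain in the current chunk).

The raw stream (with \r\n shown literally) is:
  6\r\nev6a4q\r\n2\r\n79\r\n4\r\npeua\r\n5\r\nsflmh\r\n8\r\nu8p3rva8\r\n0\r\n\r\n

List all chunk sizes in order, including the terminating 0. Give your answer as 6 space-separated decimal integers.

Chunk 1: stream[0..1]='6' size=0x6=6, data at stream[3..9]='ev6a4q' -> body[0..6], body so far='ev6a4q'
Chunk 2: stream[11..12]='2' size=0x2=2, data at stream[14..16]='79' -> body[6..8], body so far='ev6a4q79'
Chunk 3: stream[18..19]='4' size=0x4=4, data at stream[21..25]='peua' -> body[8..12], body so far='ev6a4q79peua'
Chunk 4: stream[27..28]='5' size=0x5=5, data at stream[30..35]='sflmh' -> body[12..17], body so far='ev6a4q79peuasflmh'
Chunk 5: stream[37..38]='8' size=0x8=8, data at stream[40..48]='u8p3rva8' -> body[17..25], body so far='ev6a4q79peuasflmhu8p3rva8'
Chunk 6: stream[50..51]='0' size=0 (terminator). Final body='ev6a4q79peuasflmhu8p3rva8' (25 bytes)

Answer: 6 2 4 5 8 0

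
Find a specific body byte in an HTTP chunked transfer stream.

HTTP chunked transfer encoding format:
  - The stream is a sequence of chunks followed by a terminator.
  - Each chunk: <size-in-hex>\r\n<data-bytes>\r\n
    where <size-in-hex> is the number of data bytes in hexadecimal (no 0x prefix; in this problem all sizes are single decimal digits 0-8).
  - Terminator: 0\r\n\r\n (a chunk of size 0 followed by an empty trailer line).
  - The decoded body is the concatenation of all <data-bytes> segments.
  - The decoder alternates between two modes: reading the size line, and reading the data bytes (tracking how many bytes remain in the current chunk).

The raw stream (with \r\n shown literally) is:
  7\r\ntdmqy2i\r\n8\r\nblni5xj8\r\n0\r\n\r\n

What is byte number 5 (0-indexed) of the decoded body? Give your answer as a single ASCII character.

Chunk 1: stream[0..1]='7' size=0x7=7, data at stream[3..10]='tdmqy2i' -> body[0..7], body so far='tdmqy2i'
Chunk 2: stream[12..13]='8' size=0x8=8, data at stream[15..23]='blni5xj8' -> body[7..15], body so far='tdmqy2iblni5xj8'
Chunk 3: stream[25..26]='0' size=0 (terminator). Final body='tdmqy2iblni5xj8' (15 bytes)
Body byte 5 = '2'

Answer: 2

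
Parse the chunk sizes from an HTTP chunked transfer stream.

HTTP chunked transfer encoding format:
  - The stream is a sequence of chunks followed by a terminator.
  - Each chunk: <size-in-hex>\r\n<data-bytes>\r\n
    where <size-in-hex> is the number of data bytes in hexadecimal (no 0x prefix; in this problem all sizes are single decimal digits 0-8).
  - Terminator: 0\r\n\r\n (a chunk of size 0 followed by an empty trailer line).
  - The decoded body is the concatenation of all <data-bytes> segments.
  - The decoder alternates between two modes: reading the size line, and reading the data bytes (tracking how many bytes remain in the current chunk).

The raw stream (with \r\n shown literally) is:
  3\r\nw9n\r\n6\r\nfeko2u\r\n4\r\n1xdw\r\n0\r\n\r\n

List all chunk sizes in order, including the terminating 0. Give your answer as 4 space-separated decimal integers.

Answer: 3 6 4 0

Derivation:
Chunk 1: stream[0..1]='3' size=0x3=3, data at stream[3..6]='w9n' -> body[0..3], body so far='w9n'
Chunk 2: stream[8..9]='6' size=0x6=6, data at stream[11..17]='feko2u' -> body[3..9], body so far='w9nfeko2u'
Chunk 3: stream[19..20]='4' size=0x4=4, data at stream[22..26]='1xdw' -> body[9..13], body so far='w9nfeko2u1xdw'
Chunk 4: stream[28..29]='0' size=0 (terminator). Final body='w9nfeko2u1xdw' (13 bytes)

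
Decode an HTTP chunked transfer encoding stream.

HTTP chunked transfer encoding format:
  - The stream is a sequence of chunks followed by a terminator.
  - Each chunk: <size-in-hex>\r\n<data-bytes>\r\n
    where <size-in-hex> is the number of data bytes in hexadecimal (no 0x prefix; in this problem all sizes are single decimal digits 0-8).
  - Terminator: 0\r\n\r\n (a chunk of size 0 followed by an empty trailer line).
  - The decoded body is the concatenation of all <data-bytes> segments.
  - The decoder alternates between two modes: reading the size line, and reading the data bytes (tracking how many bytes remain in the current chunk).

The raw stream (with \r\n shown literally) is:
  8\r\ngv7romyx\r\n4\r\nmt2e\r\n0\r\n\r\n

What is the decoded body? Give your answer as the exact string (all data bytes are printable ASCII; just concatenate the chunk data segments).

Answer: gv7romyxmt2e

Derivation:
Chunk 1: stream[0..1]='8' size=0x8=8, data at stream[3..11]='gv7romyx' -> body[0..8], body so far='gv7romyx'
Chunk 2: stream[13..14]='4' size=0x4=4, data at stream[16..20]='mt2e' -> body[8..12], body so far='gv7romyxmt2e'
Chunk 3: stream[22..23]='0' size=0 (terminator). Final body='gv7romyxmt2e' (12 bytes)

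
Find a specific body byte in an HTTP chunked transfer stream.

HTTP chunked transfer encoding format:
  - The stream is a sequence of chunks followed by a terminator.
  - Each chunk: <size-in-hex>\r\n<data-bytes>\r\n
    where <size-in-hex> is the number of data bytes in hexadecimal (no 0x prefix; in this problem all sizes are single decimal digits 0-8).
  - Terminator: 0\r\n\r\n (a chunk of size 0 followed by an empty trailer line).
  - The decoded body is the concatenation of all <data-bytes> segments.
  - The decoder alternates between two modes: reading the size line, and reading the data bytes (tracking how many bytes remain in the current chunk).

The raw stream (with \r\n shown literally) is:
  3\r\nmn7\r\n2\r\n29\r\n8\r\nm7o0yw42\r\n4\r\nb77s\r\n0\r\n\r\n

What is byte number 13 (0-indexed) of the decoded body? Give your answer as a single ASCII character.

Chunk 1: stream[0..1]='3' size=0x3=3, data at stream[3..6]='mn7' -> body[0..3], body so far='mn7'
Chunk 2: stream[8..9]='2' size=0x2=2, data at stream[11..13]='29' -> body[3..5], body so far='mn729'
Chunk 3: stream[15..16]='8' size=0x8=8, data at stream[18..26]='m7o0yw42' -> body[5..13], body so far='mn729m7o0yw42'
Chunk 4: stream[28..29]='4' size=0x4=4, data at stream[31..35]='b77s' -> body[13..17], body so far='mn729m7o0yw42b77s'
Chunk 5: stream[37..38]='0' size=0 (terminator). Final body='mn729m7o0yw42b77s' (17 bytes)
Body byte 13 = 'b'

Answer: b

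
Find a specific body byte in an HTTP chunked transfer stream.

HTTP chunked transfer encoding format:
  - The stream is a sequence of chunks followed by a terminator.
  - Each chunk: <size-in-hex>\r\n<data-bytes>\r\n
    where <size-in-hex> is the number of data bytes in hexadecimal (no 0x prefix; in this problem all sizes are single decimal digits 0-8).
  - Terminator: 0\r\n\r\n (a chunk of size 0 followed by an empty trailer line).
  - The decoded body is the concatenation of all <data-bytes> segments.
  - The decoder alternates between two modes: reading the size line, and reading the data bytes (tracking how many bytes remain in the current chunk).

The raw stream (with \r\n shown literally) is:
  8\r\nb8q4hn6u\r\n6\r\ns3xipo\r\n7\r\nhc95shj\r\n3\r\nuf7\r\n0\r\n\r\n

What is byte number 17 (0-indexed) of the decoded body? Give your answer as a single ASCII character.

Answer: 5

Derivation:
Chunk 1: stream[0..1]='8' size=0x8=8, data at stream[3..11]='b8q4hn6u' -> body[0..8], body so far='b8q4hn6u'
Chunk 2: stream[13..14]='6' size=0x6=6, data at stream[16..22]='s3xipo' -> body[8..14], body so far='b8q4hn6us3xipo'
Chunk 3: stream[24..25]='7' size=0x7=7, data at stream[27..34]='hc95shj' -> body[14..21], body so far='b8q4hn6us3xipohc95shj'
Chunk 4: stream[36..37]='3' size=0x3=3, data at stream[39..42]='uf7' -> body[21..24], body so far='b8q4hn6us3xipohc95shjuf7'
Chunk 5: stream[44..45]='0' size=0 (terminator). Final body='b8q4hn6us3xipohc95shjuf7' (24 bytes)
Body byte 17 = '5'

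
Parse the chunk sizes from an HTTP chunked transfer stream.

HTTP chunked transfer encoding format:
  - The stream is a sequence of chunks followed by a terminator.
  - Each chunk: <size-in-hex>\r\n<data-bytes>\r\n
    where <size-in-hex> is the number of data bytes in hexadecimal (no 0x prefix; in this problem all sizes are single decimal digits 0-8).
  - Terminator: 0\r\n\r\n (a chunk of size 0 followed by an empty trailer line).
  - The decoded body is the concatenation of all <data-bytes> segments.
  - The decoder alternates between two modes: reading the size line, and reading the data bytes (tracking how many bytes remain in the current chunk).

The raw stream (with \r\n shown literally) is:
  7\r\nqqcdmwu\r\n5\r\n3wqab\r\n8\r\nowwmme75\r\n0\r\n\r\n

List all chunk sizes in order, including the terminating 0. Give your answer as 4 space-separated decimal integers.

Answer: 7 5 8 0

Derivation:
Chunk 1: stream[0..1]='7' size=0x7=7, data at stream[3..10]='qqcdmwu' -> body[0..7], body so far='qqcdmwu'
Chunk 2: stream[12..13]='5' size=0x5=5, data at stream[15..20]='3wqab' -> body[7..12], body so far='qqcdmwu3wqab'
Chunk 3: stream[22..23]='8' size=0x8=8, data at stream[25..33]='owwmme75' -> body[12..20], body so far='qqcdmwu3wqabowwmme75'
Chunk 4: stream[35..36]='0' size=0 (terminator). Final body='qqcdmwu3wqabowwmme75' (20 bytes)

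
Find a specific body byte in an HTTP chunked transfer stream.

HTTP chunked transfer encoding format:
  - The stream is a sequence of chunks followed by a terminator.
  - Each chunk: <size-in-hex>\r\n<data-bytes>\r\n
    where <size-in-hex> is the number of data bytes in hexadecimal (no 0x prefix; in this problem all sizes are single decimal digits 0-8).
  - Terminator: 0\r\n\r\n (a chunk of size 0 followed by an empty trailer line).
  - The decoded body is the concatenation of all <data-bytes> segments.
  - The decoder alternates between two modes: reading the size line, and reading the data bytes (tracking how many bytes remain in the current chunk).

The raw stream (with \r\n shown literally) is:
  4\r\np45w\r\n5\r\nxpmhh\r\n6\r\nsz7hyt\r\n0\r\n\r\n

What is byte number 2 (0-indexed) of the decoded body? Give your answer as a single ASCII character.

Chunk 1: stream[0..1]='4' size=0x4=4, data at stream[3..7]='p45w' -> body[0..4], body so far='p45w'
Chunk 2: stream[9..10]='5' size=0x5=5, data at stream[12..17]='xpmhh' -> body[4..9], body so far='p45wxpmhh'
Chunk 3: stream[19..20]='6' size=0x6=6, data at stream[22..28]='sz7hyt' -> body[9..15], body so far='p45wxpmhhsz7hyt'
Chunk 4: stream[30..31]='0' size=0 (terminator). Final body='p45wxpmhhsz7hyt' (15 bytes)
Body byte 2 = '5'

Answer: 5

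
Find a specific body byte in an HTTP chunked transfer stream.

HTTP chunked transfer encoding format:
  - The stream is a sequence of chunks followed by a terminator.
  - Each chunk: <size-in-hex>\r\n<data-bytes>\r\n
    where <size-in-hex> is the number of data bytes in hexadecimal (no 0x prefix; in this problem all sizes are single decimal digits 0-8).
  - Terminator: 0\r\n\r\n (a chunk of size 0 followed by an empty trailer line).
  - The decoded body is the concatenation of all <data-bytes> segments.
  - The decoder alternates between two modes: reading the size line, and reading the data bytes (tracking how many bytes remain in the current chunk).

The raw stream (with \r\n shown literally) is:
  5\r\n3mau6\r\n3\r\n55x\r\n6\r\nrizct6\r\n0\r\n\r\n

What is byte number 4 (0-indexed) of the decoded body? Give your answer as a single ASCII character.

Answer: 6

Derivation:
Chunk 1: stream[0..1]='5' size=0x5=5, data at stream[3..8]='3mau6' -> body[0..5], body so far='3mau6'
Chunk 2: stream[10..11]='3' size=0x3=3, data at stream[13..16]='55x' -> body[5..8], body so far='3mau655x'
Chunk 3: stream[18..19]='6' size=0x6=6, data at stream[21..27]='rizct6' -> body[8..14], body so far='3mau655xrizct6'
Chunk 4: stream[29..30]='0' size=0 (terminator). Final body='3mau655xrizct6' (14 bytes)
Body byte 4 = '6'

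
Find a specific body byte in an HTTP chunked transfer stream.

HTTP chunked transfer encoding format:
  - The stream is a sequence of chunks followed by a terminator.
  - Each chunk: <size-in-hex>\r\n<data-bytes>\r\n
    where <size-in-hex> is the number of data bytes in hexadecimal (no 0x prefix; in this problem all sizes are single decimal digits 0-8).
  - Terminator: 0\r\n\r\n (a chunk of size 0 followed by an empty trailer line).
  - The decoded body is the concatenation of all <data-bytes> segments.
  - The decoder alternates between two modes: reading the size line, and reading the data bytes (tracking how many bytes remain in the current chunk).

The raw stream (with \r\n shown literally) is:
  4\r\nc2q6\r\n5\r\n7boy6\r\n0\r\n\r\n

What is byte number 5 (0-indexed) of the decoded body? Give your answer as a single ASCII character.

Answer: b

Derivation:
Chunk 1: stream[0..1]='4' size=0x4=4, data at stream[3..7]='c2q6' -> body[0..4], body so far='c2q6'
Chunk 2: stream[9..10]='5' size=0x5=5, data at stream[12..17]='7boy6' -> body[4..9], body so far='c2q67boy6'
Chunk 3: stream[19..20]='0' size=0 (terminator). Final body='c2q67boy6' (9 bytes)
Body byte 5 = 'b'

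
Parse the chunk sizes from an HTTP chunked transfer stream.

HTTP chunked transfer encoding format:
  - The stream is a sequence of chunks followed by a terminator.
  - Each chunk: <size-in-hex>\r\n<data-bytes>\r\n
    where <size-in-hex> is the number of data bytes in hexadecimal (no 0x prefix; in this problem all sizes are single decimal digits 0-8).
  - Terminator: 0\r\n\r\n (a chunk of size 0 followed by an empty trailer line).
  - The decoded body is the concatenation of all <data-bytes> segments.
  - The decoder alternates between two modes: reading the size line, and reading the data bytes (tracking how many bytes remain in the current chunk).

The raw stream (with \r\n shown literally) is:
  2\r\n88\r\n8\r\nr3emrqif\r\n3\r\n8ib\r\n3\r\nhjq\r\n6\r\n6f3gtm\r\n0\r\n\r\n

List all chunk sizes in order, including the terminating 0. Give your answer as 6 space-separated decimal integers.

Answer: 2 8 3 3 6 0

Derivation:
Chunk 1: stream[0..1]='2' size=0x2=2, data at stream[3..5]='88' -> body[0..2], body so far='88'
Chunk 2: stream[7..8]='8' size=0x8=8, data at stream[10..18]='r3emrqif' -> body[2..10], body so far='88r3emrqif'
Chunk 3: stream[20..21]='3' size=0x3=3, data at stream[23..26]='8ib' -> body[10..13], body so far='88r3emrqif8ib'
Chunk 4: stream[28..29]='3' size=0x3=3, data at stream[31..34]='hjq' -> body[13..16], body so far='88r3emrqif8ibhjq'
Chunk 5: stream[36..37]='6' size=0x6=6, data at stream[39..45]='6f3gtm' -> body[16..22], body so far='88r3emrqif8ibhjq6f3gtm'
Chunk 6: stream[47..48]='0' size=0 (terminator). Final body='88r3emrqif8ibhjq6f3gtm' (22 bytes)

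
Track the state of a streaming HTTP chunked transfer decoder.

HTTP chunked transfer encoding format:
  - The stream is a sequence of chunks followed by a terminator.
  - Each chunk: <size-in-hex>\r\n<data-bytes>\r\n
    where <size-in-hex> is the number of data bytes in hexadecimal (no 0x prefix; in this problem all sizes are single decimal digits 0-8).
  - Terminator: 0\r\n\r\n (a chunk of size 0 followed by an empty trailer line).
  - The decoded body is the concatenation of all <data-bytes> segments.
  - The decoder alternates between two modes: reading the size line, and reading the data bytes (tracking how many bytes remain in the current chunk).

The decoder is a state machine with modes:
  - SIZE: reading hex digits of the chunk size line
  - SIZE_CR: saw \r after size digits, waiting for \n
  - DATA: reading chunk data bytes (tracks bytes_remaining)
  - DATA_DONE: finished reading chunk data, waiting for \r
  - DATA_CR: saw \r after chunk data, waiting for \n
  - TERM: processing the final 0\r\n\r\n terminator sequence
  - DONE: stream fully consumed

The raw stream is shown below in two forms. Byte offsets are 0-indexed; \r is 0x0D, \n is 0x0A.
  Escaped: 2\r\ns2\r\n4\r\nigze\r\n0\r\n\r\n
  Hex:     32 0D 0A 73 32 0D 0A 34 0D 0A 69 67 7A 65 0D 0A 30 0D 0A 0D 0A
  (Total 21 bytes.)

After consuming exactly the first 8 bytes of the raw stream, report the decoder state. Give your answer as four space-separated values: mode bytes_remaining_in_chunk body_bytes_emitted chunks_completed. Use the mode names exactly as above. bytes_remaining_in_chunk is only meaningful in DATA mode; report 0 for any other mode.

Answer: SIZE 0 2 1

Derivation:
Byte 0 = '2': mode=SIZE remaining=0 emitted=0 chunks_done=0
Byte 1 = 0x0D: mode=SIZE_CR remaining=0 emitted=0 chunks_done=0
Byte 2 = 0x0A: mode=DATA remaining=2 emitted=0 chunks_done=0
Byte 3 = 's': mode=DATA remaining=1 emitted=1 chunks_done=0
Byte 4 = '2': mode=DATA_DONE remaining=0 emitted=2 chunks_done=0
Byte 5 = 0x0D: mode=DATA_CR remaining=0 emitted=2 chunks_done=0
Byte 6 = 0x0A: mode=SIZE remaining=0 emitted=2 chunks_done=1
Byte 7 = '4': mode=SIZE remaining=0 emitted=2 chunks_done=1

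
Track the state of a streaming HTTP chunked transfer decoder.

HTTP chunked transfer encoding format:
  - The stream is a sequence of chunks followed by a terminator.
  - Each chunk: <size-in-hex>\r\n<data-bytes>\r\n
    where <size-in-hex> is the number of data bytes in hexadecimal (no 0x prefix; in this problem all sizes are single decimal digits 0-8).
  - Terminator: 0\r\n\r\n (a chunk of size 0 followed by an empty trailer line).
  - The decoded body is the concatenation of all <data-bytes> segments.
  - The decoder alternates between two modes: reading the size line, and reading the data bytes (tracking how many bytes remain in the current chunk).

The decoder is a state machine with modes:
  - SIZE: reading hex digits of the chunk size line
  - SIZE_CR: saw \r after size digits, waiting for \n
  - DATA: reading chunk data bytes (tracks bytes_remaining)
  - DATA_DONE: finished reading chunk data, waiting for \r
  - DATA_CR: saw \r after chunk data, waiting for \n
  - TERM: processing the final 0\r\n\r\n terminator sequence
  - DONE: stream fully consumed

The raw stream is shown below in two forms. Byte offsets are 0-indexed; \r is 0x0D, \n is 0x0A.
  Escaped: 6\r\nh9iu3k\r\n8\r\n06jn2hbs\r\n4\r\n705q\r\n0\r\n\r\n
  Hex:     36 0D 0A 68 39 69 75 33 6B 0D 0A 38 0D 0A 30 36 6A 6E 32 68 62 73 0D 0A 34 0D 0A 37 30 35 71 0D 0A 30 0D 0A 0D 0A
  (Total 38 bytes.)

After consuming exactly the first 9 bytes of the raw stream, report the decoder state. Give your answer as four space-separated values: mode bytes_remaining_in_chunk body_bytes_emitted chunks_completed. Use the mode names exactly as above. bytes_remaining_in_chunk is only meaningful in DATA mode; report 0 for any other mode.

Byte 0 = '6': mode=SIZE remaining=0 emitted=0 chunks_done=0
Byte 1 = 0x0D: mode=SIZE_CR remaining=0 emitted=0 chunks_done=0
Byte 2 = 0x0A: mode=DATA remaining=6 emitted=0 chunks_done=0
Byte 3 = 'h': mode=DATA remaining=5 emitted=1 chunks_done=0
Byte 4 = '9': mode=DATA remaining=4 emitted=2 chunks_done=0
Byte 5 = 'i': mode=DATA remaining=3 emitted=3 chunks_done=0
Byte 6 = 'u': mode=DATA remaining=2 emitted=4 chunks_done=0
Byte 7 = '3': mode=DATA remaining=1 emitted=5 chunks_done=0
Byte 8 = 'k': mode=DATA_DONE remaining=0 emitted=6 chunks_done=0

Answer: DATA_DONE 0 6 0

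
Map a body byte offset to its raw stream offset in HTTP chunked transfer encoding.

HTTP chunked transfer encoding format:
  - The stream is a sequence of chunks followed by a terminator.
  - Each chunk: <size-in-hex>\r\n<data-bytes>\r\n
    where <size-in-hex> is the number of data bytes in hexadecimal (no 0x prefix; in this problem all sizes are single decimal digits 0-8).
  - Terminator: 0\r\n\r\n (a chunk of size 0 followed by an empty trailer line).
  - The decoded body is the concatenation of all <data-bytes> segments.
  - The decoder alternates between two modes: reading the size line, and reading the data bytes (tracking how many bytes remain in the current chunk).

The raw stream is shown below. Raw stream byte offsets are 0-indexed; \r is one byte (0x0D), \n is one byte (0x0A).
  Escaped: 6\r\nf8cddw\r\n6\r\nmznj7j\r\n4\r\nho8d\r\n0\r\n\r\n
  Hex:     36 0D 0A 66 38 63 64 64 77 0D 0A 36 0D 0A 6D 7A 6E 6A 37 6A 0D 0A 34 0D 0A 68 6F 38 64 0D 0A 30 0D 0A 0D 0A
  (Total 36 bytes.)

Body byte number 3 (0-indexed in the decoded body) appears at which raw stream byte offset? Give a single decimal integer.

Answer: 6

Derivation:
Chunk 1: stream[0..1]='6' size=0x6=6, data at stream[3..9]='f8cddw' -> body[0..6], body so far='f8cddw'
Chunk 2: stream[11..12]='6' size=0x6=6, data at stream[14..20]='mznj7j' -> body[6..12], body so far='f8cddwmznj7j'
Chunk 3: stream[22..23]='4' size=0x4=4, data at stream[25..29]='ho8d' -> body[12..16], body so far='f8cddwmznj7jho8d'
Chunk 4: stream[31..32]='0' size=0 (terminator). Final body='f8cddwmznj7jho8d' (16 bytes)
Body byte 3 at stream offset 6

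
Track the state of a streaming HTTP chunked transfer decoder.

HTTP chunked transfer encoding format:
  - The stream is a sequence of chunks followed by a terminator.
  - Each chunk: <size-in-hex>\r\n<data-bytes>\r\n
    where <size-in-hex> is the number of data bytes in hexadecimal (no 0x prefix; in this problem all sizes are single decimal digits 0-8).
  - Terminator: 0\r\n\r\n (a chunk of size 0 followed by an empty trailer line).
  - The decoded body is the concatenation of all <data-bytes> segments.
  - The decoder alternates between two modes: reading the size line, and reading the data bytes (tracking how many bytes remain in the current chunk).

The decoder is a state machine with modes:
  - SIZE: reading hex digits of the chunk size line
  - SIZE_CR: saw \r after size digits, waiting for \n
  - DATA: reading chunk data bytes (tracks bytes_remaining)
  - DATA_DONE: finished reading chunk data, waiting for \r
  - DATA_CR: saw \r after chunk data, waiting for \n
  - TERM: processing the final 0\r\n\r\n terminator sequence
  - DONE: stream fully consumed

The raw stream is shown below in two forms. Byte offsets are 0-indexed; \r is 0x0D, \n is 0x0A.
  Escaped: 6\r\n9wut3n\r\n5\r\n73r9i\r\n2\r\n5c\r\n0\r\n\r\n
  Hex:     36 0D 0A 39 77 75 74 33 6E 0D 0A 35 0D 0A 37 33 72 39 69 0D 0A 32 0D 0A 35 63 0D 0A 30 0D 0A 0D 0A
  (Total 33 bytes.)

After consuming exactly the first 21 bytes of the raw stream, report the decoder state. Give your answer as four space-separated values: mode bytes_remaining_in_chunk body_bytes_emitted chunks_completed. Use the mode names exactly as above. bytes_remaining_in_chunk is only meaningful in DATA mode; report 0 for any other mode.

Answer: SIZE 0 11 2

Derivation:
Byte 0 = '6': mode=SIZE remaining=0 emitted=0 chunks_done=0
Byte 1 = 0x0D: mode=SIZE_CR remaining=0 emitted=0 chunks_done=0
Byte 2 = 0x0A: mode=DATA remaining=6 emitted=0 chunks_done=0
Byte 3 = '9': mode=DATA remaining=5 emitted=1 chunks_done=0
Byte 4 = 'w': mode=DATA remaining=4 emitted=2 chunks_done=0
Byte 5 = 'u': mode=DATA remaining=3 emitted=3 chunks_done=0
Byte 6 = 't': mode=DATA remaining=2 emitted=4 chunks_done=0
Byte 7 = '3': mode=DATA remaining=1 emitted=5 chunks_done=0
Byte 8 = 'n': mode=DATA_DONE remaining=0 emitted=6 chunks_done=0
Byte 9 = 0x0D: mode=DATA_CR remaining=0 emitted=6 chunks_done=0
Byte 10 = 0x0A: mode=SIZE remaining=0 emitted=6 chunks_done=1
Byte 11 = '5': mode=SIZE remaining=0 emitted=6 chunks_done=1
Byte 12 = 0x0D: mode=SIZE_CR remaining=0 emitted=6 chunks_done=1
Byte 13 = 0x0A: mode=DATA remaining=5 emitted=6 chunks_done=1
Byte 14 = '7': mode=DATA remaining=4 emitted=7 chunks_done=1
Byte 15 = '3': mode=DATA remaining=3 emitted=8 chunks_done=1
Byte 16 = 'r': mode=DATA remaining=2 emitted=9 chunks_done=1
Byte 17 = '9': mode=DATA remaining=1 emitted=10 chunks_done=1
Byte 18 = 'i': mode=DATA_DONE remaining=0 emitted=11 chunks_done=1
Byte 19 = 0x0D: mode=DATA_CR remaining=0 emitted=11 chunks_done=1
Byte 20 = 0x0A: mode=SIZE remaining=0 emitted=11 chunks_done=2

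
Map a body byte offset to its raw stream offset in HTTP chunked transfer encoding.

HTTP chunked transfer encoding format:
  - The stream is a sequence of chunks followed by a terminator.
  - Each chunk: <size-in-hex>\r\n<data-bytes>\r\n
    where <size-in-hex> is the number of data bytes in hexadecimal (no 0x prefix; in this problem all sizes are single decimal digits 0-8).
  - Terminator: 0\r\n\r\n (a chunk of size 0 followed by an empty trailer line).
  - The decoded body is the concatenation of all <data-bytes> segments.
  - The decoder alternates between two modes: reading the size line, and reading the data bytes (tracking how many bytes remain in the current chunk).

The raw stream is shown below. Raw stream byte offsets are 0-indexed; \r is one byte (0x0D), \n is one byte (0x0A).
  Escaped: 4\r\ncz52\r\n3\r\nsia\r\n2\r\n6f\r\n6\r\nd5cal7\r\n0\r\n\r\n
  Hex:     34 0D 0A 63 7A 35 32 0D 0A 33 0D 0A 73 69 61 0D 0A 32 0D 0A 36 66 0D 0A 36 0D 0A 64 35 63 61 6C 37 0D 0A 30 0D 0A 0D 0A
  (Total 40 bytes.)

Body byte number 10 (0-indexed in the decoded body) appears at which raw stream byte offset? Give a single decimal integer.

Chunk 1: stream[0..1]='4' size=0x4=4, data at stream[3..7]='cz52' -> body[0..4], body so far='cz52'
Chunk 2: stream[9..10]='3' size=0x3=3, data at stream[12..15]='sia' -> body[4..7], body so far='cz52sia'
Chunk 3: stream[17..18]='2' size=0x2=2, data at stream[20..22]='6f' -> body[7..9], body so far='cz52sia6f'
Chunk 4: stream[24..25]='6' size=0x6=6, data at stream[27..33]='d5cal7' -> body[9..15], body so far='cz52sia6fd5cal7'
Chunk 5: stream[35..36]='0' size=0 (terminator). Final body='cz52sia6fd5cal7' (15 bytes)
Body byte 10 at stream offset 28

Answer: 28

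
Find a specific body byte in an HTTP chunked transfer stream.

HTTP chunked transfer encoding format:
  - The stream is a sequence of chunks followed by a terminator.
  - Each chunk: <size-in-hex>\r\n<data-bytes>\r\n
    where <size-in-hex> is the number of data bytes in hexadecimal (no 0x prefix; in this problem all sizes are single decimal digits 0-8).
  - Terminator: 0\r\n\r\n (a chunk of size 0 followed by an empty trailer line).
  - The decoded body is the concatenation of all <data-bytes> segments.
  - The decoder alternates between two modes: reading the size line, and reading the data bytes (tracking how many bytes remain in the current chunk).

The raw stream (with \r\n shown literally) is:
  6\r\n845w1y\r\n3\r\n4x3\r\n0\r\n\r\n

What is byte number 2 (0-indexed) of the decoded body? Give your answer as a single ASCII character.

Chunk 1: stream[0..1]='6' size=0x6=6, data at stream[3..9]='845w1y' -> body[0..6], body so far='845w1y'
Chunk 2: stream[11..12]='3' size=0x3=3, data at stream[14..17]='4x3' -> body[6..9], body so far='845w1y4x3'
Chunk 3: stream[19..20]='0' size=0 (terminator). Final body='845w1y4x3' (9 bytes)
Body byte 2 = '5'

Answer: 5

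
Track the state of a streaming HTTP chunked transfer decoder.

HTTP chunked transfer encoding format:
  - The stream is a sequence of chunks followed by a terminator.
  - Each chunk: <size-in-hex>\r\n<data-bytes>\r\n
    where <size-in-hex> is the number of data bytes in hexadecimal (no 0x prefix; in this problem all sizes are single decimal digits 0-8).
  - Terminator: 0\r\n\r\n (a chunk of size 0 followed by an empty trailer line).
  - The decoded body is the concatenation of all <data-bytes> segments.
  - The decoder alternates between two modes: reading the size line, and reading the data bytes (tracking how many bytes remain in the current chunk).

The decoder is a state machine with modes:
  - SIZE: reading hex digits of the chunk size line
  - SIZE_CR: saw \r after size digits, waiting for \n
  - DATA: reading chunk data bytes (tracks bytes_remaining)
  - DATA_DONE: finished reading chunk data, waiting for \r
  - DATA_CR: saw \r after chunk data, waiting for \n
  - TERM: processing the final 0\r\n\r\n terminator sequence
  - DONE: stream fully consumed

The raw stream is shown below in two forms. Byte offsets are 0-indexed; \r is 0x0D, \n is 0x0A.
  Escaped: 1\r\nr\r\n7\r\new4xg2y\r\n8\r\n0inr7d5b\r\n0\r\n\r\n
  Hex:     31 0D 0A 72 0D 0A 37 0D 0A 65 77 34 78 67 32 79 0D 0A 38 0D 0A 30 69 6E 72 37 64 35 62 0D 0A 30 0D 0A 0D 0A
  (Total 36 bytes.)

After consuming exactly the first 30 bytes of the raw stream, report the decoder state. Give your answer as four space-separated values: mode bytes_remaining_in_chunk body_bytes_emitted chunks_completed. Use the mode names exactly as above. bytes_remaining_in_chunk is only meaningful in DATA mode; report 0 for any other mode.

Answer: DATA_CR 0 16 2

Derivation:
Byte 0 = '1': mode=SIZE remaining=0 emitted=0 chunks_done=0
Byte 1 = 0x0D: mode=SIZE_CR remaining=0 emitted=0 chunks_done=0
Byte 2 = 0x0A: mode=DATA remaining=1 emitted=0 chunks_done=0
Byte 3 = 'r': mode=DATA_DONE remaining=0 emitted=1 chunks_done=0
Byte 4 = 0x0D: mode=DATA_CR remaining=0 emitted=1 chunks_done=0
Byte 5 = 0x0A: mode=SIZE remaining=0 emitted=1 chunks_done=1
Byte 6 = '7': mode=SIZE remaining=0 emitted=1 chunks_done=1
Byte 7 = 0x0D: mode=SIZE_CR remaining=0 emitted=1 chunks_done=1
Byte 8 = 0x0A: mode=DATA remaining=7 emitted=1 chunks_done=1
Byte 9 = 'e': mode=DATA remaining=6 emitted=2 chunks_done=1
Byte 10 = 'w': mode=DATA remaining=5 emitted=3 chunks_done=1
Byte 11 = '4': mode=DATA remaining=4 emitted=4 chunks_done=1
Byte 12 = 'x': mode=DATA remaining=3 emitted=5 chunks_done=1
Byte 13 = 'g': mode=DATA remaining=2 emitted=6 chunks_done=1
Byte 14 = '2': mode=DATA remaining=1 emitted=7 chunks_done=1
Byte 15 = 'y': mode=DATA_DONE remaining=0 emitted=8 chunks_done=1
Byte 16 = 0x0D: mode=DATA_CR remaining=0 emitted=8 chunks_done=1
Byte 17 = 0x0A: mode=SIZE remaining=0 emitted=8 chunks_done=2
Byte 18 = '8': mode=SIZE remaining=0 emitted=8 chunks_done=2
Byte 19 = 0x0D: mode=SIZE_CR remaining=0 emitted=8 chunks_done=2
Byte 20 = 0x0A: mode=DATA remaining=8 emitted=8 chunks_done=2
Byte 21 = '0': mode=DATA remaining=7 emitted=9 chunks_done=2
Byte 22 = 'i': mode=DATA remaining=6 emitted=10 chunks_done=2
Byte 23 = 'n': mode=DATA remaining=5 emitted=11 chunks_done=2
Byte 24 = 'r': mode=DATA remaining=4 emitted=12 chunks_done=2
Byte 25 = '7': mode=DATA remaining=3 emitted=13 chunks_done=2
Byte 26 = 'd': mode=DATA remaining=2 emitted=14 chunks_done=2
Byte 27 = '5': mode=DATA remaining=1 emitted=15 chunks_done=2
Byte 28 = 'b': mode=DATA_DONE remaining=0 emitted=16 chunks_done=2
Byte 29 = 0x0D: mode=DATA_CR remaining=0 emitted=16 chunks_done=2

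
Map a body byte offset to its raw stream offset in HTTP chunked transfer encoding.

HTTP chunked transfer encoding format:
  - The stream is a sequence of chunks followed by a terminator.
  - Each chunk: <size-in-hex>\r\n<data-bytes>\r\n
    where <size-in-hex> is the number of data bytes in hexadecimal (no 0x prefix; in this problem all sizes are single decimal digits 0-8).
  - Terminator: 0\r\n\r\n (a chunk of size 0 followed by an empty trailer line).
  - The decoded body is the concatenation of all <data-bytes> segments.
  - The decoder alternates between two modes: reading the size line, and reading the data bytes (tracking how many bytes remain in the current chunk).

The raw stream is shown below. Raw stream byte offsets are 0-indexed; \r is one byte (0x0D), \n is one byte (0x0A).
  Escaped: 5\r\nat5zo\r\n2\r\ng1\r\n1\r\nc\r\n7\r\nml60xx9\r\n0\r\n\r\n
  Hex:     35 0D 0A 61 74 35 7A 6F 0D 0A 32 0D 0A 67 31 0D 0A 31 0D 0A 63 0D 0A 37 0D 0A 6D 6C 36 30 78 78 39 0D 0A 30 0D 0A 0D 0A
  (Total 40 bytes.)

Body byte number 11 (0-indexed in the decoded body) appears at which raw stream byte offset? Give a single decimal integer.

Chunk 1: stream[0..1]='5' size=0x5=5, data at stream[3..8]='at5zo' -> body[0..5], body so far='at5zo'
Chunk 2: stream[10..11]='2' size=0x2=2, data at stream[13..15]='g1' -> body[5..7], body so far='at5zog1'
Chunk 3: stream[17..18]='1' size=0x1=1, data at stream[20..21]='c' -> body[7..8], body so far='at5zog1c'
Chunk 4: stream[23..24]='7' size=0x7=7, data at stream[26..33]='ml60xx9' -> body[8..15], body so far='at5zog1cml60xx9'
Chunk 5: stream[35..36]='0' size=0 (terminator). Final body='at5zog1cml60xx9' (15 bytes)
Body byte 11 at stream offset 29

Answer: 29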